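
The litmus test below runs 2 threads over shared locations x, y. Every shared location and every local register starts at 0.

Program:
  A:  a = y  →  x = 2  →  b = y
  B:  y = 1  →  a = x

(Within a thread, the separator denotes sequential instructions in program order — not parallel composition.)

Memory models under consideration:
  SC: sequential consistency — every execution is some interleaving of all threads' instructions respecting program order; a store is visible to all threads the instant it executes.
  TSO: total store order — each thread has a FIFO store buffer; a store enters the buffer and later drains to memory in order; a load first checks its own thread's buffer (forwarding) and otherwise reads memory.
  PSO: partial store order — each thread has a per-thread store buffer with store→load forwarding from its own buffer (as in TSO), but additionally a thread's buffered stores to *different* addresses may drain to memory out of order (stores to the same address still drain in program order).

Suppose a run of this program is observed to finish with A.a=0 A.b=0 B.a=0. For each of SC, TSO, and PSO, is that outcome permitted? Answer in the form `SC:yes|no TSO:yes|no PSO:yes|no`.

outcome vector order: (A.a,A.b,B.a)
under SC → 002 010 012 110 112
under TSO → 000 002 010 012 110 112
under PSO → 000 002 010 012 110 112
target 000 ∈ {TSO,PSO}

SC:no TSO:yes PSO:yes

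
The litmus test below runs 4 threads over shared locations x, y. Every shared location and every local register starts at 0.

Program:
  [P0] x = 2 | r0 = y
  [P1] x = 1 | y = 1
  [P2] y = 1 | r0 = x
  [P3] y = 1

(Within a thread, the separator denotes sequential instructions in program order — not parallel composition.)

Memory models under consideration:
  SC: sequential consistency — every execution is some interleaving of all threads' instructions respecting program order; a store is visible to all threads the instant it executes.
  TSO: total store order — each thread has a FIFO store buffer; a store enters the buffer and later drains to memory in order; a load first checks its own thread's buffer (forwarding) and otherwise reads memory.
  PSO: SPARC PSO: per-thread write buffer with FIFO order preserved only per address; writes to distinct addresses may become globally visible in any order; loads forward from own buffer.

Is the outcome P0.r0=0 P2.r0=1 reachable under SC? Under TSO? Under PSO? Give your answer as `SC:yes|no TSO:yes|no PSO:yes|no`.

SC:yes TSO:yes PSO:yes

outcome vector order: (P0.r0,P2.r0)
SC: 5 outcomes — {0/1, 0/2, 1/0, 1/1, 1/2}
TSO: 6 outcomes — {0/0, 0/1, 0/2, 1/0, 1/1, 1/2}
PSO: 6 outcomes — {0/0, 0/1, 0/2, 1/0, 1/1, 1/2}
target 0/1 ∈ {SC,TSO,PSO}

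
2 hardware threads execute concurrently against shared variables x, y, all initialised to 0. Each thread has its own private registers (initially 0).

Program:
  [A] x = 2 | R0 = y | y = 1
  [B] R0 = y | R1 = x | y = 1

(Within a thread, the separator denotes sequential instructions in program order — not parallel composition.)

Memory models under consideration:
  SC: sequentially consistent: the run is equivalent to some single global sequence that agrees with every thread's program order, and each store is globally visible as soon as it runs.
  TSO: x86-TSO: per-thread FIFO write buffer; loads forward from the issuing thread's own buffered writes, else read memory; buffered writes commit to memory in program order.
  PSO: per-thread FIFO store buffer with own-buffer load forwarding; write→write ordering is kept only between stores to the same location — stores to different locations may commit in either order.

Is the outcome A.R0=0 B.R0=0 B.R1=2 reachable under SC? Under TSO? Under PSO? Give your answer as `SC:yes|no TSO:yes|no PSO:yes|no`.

outcome vector order: (A.R0,B.R0,B.R1)
[SC] allowed = {(0,0,0); (0,0,2); (0,1,2); (1,0,0); (1,0,2)}
[TSO] allowed = {(0,0,0); (0,0,2); (0,1,2); (1,0,0); (1,0,2)}
[PSO] allowed = {(0,0,0); (0,0,2); (0,1,0); (0,1,2); (1,0,0); (1,0,2)}
target (0,0,2) ∈ {SC,TSO,PSO}

SC:yes TSO:yes PSO:yes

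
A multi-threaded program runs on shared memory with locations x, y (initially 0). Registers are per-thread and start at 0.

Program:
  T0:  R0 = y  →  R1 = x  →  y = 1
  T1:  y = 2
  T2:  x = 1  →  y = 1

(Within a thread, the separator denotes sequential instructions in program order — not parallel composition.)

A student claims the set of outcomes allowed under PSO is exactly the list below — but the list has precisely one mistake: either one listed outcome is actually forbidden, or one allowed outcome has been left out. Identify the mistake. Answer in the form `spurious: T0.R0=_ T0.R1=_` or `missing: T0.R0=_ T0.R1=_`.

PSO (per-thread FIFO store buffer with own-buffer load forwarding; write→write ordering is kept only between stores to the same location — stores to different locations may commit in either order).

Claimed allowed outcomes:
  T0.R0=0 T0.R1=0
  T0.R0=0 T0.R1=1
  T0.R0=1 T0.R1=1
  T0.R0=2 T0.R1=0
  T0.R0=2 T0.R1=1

outcome vector order: (T0.R0,T0.R1)
PSO (6): <0 0>, <0 1>, <1 0>, <1 1>, <2 0>, <2 1>
PSO∖claimed = {<1 0>}

missing: T0.R0=1 T0.R1=0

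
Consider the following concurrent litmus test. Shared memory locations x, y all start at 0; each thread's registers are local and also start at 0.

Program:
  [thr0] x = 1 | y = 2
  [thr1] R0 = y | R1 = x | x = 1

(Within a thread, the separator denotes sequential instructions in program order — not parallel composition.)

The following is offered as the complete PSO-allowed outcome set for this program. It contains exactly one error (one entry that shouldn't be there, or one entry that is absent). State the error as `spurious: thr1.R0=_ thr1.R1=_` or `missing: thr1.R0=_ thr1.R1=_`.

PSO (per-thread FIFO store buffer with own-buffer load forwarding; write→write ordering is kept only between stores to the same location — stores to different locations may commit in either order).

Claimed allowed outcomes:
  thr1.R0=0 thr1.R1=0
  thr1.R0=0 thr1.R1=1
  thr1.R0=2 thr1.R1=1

outcome vector order: (thr1.R0,thr1.R1)
PSO (4): (0,0); (0,1); (2,0); (2,1)
PSO∖claimed = {(2,0)}

missing: thr1.R0=2 thr1.R1=0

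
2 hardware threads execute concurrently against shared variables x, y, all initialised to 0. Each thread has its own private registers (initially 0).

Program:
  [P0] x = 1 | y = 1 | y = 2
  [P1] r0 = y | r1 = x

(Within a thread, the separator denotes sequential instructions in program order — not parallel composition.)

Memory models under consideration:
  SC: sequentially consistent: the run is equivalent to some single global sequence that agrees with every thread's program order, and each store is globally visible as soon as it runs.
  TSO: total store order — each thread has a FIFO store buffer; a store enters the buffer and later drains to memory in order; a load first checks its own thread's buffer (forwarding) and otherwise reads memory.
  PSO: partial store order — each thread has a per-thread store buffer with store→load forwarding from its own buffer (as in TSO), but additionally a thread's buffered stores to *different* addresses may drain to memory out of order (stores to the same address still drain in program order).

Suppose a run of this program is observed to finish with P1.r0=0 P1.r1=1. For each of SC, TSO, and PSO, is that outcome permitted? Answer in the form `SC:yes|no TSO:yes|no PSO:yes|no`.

SC:yes TSO:yes PSO:yes

outcome vector order: (P1.r0,P1.r1)
[SC] allowed = {(0,0) (0,1) (1,1) (2,1)}
[TSO] allowed = {(0,0) (0,1) (1,1) (2,1)}
[PSO] allowed = {(0,0) (0,1) (1,0) (1,1) (2,0) (2,1)}
target (0,1) ∈ {SC,TSO,PSO}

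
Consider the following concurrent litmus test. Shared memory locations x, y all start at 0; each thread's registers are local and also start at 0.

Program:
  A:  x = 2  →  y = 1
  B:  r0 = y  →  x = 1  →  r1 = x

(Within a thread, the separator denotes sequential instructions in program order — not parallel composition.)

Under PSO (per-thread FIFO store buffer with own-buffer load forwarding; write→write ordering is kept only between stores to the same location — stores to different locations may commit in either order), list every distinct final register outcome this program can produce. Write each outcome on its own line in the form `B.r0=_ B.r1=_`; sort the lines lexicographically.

outcome vector order: (B.r0,B.r1)
|PSO outcomes| = 4

B.r0=0 B.r1=1
B.r0=0 B.r1=2
B.r0=1 B.r1=1
B.r0=1 B.r1=2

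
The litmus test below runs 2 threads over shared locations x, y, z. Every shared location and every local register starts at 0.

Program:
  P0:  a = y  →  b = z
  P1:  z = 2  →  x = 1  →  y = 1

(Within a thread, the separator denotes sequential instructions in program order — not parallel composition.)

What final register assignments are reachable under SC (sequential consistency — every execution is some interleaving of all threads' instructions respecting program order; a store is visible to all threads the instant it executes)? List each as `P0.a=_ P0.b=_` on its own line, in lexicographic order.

outcome vector order: (P0.a,P0.b)
|SC outcomes| = 3

P0.a=0 P0.b=0
P0.a=0 P0.b=2
P0.a=1 P0.b=2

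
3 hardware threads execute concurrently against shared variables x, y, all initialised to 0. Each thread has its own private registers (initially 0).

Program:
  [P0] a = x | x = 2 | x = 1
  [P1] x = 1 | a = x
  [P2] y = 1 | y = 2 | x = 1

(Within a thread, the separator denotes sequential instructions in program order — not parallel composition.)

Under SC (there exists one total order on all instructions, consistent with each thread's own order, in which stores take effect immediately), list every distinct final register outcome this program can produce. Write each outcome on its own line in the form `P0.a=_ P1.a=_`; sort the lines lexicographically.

outcome vector order: (P0.a,P1.a)
|SC outcomes| = 4

P0.a=0 P1.a=1
P0.a=0 P1.a=2
P0.a=1 P1.a=1
P0.a=1 P1.a=2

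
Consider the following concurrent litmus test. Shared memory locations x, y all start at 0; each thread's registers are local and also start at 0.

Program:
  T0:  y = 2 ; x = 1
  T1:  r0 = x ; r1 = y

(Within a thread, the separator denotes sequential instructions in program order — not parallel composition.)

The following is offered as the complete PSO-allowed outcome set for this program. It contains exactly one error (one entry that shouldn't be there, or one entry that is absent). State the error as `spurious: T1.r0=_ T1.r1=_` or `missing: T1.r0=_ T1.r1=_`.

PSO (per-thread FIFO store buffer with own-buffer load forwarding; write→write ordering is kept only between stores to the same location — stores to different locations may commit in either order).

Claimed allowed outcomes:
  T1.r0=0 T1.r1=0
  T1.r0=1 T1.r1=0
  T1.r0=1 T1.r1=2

outcome vector order: (T1.r0,T1.r1)
PSO: 4 outcomes — {<0 0>; <0 2>; <1 0>; <1 2>}
PSO∖claimed = {<0 2>}

missing: T1.r0=0 T1.r1=2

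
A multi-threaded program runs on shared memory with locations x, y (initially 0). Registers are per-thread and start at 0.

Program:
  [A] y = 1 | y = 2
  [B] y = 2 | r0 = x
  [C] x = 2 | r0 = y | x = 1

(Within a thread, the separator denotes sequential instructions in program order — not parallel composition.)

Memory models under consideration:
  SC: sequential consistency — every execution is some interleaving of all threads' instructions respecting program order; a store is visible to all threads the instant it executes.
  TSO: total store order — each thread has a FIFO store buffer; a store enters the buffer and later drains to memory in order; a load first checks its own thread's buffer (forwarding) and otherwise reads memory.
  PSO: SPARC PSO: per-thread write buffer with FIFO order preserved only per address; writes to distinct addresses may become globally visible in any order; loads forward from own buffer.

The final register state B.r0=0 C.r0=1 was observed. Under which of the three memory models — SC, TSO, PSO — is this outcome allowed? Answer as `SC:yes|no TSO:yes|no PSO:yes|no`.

outcome vector order: (B.r0,C.r0)
SC: 8 outcomes — {<0 1>; <0 2>; <1 0>; <1 1>; <1 2>; <2 0>; <2 1>; <2 2>}
TSO: 9 outcomes — {<0 0>; <0 1>; <0 2>; <1 0>; <1 1>; <1 2>; <2 0>; <2 1>; <2 2>}
PSO: 9 outcomes — {<0 0>; <0 1>; <0 2>; <1 0>; <1 1>; <1 2>; <2 0>; <2 1>; <2 2>}
target <0 1> ∈ {SC,TSO,PSO}

SC:yes TSO:yes PSO:yes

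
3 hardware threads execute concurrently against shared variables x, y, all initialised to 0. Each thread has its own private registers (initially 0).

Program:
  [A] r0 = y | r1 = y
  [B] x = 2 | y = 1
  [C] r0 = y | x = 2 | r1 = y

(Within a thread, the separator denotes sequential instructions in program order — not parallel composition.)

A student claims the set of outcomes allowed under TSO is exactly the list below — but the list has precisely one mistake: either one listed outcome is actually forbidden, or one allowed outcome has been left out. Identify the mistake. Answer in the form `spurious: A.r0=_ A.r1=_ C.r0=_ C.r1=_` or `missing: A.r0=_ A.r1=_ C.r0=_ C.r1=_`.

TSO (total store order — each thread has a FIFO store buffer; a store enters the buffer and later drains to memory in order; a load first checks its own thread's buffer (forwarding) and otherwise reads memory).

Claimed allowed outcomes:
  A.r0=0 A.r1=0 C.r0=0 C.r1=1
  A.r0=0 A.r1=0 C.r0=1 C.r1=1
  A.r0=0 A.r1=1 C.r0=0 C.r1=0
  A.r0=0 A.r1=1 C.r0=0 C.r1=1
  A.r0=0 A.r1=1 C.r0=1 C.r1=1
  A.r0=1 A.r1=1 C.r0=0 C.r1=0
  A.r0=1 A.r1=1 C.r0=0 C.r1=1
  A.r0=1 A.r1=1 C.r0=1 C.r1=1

outcome vector order: (A.r0,A.r1,C.r0,C.r1)
TSO (9): 0/0/0/0, 0/0/0/1, 0/0/1/1, 0/1/0/0, 0/1/0/1, 0/1/1/1, 1/1/0/0, 1/1/0/1, 1/1/1/1
TSO∖claimed = {0/0/0/0}

missing: A.r0=0 A.r1=0 C.r0=0 C.r1=0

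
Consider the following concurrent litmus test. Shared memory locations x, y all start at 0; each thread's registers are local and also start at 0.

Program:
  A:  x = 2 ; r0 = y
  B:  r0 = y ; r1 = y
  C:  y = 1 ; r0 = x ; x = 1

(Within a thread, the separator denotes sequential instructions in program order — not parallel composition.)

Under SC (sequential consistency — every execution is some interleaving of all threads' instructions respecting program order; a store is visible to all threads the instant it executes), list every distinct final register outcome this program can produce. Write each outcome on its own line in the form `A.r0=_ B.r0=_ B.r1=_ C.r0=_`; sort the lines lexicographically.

A.r0=0 B.r0=0 B.r1=0 C.r0=2
A.r0=0 B.r0=0 B.r1=1 C.r0=2
A.r0=0 B.r0=1 B.r1=1 C.r0=2
A.r0=1 B.r0=0 B.r1=0 C.r0=0
A.r0=1 B.r0=0 B.r1=0 C.r0=2
A.r0=1 B.r0=0 B.r1=1 C.r0=0
A.r0=1 B.r0=0 B.r1=1 C.r0=2
A.r0=1 B.r0=1 B.r1=1 C.r0=0
A.r0=1 B.r0=1 B.r1=1 C.r0=2

outcome vector order: (A.r0,B.r0,B.r1,C.r0)
|SC outcomes| = 9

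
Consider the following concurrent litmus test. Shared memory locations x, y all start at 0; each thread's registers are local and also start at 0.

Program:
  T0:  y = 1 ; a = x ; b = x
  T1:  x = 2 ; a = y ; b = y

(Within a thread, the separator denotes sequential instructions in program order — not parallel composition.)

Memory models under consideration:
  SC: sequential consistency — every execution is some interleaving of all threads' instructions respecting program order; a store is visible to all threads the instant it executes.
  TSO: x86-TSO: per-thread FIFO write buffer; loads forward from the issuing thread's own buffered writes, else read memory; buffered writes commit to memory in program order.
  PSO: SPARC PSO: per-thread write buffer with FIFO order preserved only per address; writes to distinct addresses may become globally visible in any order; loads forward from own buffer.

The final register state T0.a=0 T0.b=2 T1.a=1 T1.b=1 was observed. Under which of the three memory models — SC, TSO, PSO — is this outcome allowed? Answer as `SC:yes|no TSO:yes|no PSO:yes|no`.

SC:yes TSO:yes PSO:yes

outcome vector order: (T0.a,T0.b,T1.a,T1.b)
SC (5): 0/0/1/1; 0/2/1/1; 2/2/0/0; 2/2/0/1; 2/2/1/1
TSO (9): 0/0/0/0; 0/0/0/1; 0/0/1/1; 0/2/0/0; 0/2/0/1; 0/2/1/1; 2/2/0/0; 2/2/0/1; 2/2/1/1
PSO (9): 0/0/0/0; 0/0/0/1; 0/0/1/1; 0/2/0/0; 0/2/0/1; 0/2/1/1; 2/2/0/0; 2/2/0/1; 2/2/1/1
target 0/2/1/1 ∈ {SC,TSO,PSO}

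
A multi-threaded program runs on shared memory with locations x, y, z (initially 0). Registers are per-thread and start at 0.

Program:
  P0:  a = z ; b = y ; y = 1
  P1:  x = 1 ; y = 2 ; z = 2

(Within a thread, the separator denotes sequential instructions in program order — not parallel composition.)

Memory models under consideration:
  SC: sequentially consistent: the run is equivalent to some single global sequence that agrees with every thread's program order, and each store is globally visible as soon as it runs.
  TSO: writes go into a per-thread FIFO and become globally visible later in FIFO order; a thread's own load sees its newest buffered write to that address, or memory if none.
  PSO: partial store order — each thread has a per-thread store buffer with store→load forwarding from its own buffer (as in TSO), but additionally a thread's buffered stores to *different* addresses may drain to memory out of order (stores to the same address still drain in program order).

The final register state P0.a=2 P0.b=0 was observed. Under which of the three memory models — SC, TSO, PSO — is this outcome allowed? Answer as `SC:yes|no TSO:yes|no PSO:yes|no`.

outcome vector order: (P0.a,P0.b)
[SC] allowed = {00, 02, 22}
[TSO] allowed = {00, 02, 22}
[PSO] allowed = {00, 02, 20, 22}
target 20 ∈ {PSO}

SC:no TSO:no PSO:yes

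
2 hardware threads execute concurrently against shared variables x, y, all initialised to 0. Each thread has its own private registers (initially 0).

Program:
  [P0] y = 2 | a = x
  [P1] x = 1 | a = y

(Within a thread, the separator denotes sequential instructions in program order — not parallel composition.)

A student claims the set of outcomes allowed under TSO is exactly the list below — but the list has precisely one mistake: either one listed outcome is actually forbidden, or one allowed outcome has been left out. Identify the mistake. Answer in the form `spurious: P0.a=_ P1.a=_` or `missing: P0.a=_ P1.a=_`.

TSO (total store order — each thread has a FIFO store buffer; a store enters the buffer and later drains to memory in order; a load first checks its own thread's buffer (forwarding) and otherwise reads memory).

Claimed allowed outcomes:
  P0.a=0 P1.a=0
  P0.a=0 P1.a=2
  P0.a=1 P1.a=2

missing: P0.a=1 P1.a=0

outcome vector order: (P0.a,P1.a)
TSO (4): <0 0>; <0 2>; <1 0>; <1 2>
TSO∖claimed = {<1 0>}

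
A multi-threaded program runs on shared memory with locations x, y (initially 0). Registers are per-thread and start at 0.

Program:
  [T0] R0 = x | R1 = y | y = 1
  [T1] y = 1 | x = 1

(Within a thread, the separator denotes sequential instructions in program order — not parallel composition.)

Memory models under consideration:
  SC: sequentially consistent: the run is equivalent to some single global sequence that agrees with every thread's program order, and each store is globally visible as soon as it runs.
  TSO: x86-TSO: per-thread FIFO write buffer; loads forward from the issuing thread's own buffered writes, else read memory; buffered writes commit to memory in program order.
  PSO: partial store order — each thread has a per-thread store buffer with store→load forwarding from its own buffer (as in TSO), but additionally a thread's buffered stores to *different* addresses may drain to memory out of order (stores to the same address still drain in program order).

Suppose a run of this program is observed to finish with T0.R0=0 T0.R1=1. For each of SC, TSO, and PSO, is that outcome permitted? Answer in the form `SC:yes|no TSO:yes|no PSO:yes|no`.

outcome vector order: (T0.R0,T0.R1)
SC: 3 outcomes — {0/0 0/1 1/1}
TSO: 3 outcomes — {0/0 0/1 1/1}
PSO: 4 outcomes — {0/0 0/1 1/0 1/1}
target 0/1 ∈ {SC,TSO,PSO}

SC:yes TSO:yes PSO:yes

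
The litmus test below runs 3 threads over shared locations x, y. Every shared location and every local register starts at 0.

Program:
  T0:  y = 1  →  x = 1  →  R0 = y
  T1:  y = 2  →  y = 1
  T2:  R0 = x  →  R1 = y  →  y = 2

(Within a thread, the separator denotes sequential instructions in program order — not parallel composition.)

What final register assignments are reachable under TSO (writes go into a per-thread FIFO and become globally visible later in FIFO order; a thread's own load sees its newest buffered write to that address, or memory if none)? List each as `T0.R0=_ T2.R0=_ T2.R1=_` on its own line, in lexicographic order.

T0.R0=1 T2.R0=0 T2.R1=0
T0.R0=1 T2.R0=0 T2.R1=1
T0.R0=1 T2.R0=0 T2.R1=2
T0.R0=1 T2.R0=1 T2.R1=1
T0.R0=1 T2.R0=1 T2.R1=2
T0.R0=2 T2.R0=0 T2.R1=0
T0.R0=2 T2.R0=0 T2.R1=1
T0.R0=2 T2.R0=0 T2.R1=2
T0.R0=2 T2.R0=1 T2.R1=1
T0.R0=2 T2.R0=1 T2.R1=2

outcome vector order: (T0.R0,T2.R0,T2.R1)
|TSO outcomes| = 10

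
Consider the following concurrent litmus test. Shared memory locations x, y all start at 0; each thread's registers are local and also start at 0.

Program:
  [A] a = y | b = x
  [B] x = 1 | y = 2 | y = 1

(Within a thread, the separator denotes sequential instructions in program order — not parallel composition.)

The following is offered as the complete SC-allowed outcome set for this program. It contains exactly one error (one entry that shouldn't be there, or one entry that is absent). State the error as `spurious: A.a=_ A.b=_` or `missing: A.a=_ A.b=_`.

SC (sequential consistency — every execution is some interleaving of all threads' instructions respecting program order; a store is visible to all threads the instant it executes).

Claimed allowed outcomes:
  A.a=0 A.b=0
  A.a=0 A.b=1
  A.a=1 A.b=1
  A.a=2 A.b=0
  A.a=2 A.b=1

outcome vector order: (A.a,A.b)
SC: 4 outcomes — {<0 0> <0 1> <1 1> <2 1>}
claimed∖SC = {<2 0>}

spurious: A.a=2 A.b=0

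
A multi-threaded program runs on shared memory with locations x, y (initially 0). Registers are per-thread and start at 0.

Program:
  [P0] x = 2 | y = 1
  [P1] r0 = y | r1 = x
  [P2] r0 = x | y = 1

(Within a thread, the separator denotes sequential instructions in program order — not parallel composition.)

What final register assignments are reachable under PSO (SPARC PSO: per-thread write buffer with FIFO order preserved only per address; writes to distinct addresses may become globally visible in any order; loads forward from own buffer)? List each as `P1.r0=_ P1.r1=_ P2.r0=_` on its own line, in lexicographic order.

P1.r0=0 P1.r1=0 P2.r0=0
P1.r0=0 P1.r1=0 P2.r0=2
P1.r0=0 P1.r1=2 P2.r0=0
P1.r0=0 P1.r1=2 P2.r0=2
P1.r0=1 P1.r1=0 P2.r0=0
P1.r0=1 P1.r1=0 P2.r0=2
P1.r0=1 P1.r1=2 P2.r0=0
P1.r0=1 P1.r1=2 P2.r0=2

outcome vector order: (P1.r0,P1.r1,P2.r0)
|PSO outcomes| = 8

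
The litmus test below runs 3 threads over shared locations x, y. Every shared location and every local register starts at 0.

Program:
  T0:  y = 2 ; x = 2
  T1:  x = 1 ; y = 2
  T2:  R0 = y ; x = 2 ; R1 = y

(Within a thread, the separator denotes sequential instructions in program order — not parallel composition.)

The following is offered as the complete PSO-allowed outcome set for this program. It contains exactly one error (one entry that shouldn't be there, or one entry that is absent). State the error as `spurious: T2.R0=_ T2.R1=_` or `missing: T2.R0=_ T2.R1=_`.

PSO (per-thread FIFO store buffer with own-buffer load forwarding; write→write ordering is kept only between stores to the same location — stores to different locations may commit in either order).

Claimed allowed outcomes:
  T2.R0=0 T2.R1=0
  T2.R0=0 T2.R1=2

missing: T2.R0=2 T2.R1=2

outcome vector order: (T2.R0,T2.R1)
under PSO → 0/0, 0/2, 2/2
PSO∖claimed = {2/2}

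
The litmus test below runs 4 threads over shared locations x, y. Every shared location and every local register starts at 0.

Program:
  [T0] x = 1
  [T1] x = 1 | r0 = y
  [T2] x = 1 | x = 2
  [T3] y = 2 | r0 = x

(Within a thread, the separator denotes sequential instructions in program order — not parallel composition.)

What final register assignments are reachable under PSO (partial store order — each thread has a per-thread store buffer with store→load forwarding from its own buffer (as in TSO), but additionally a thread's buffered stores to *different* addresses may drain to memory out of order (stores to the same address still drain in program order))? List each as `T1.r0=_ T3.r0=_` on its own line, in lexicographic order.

outcome vector order: (T1.r0,T3.r0)
|PSO outcomes| = 6

T1.r0=0 T3.r0=0
T1.r0=0 T3.r0=1
T1.r0=0 T3.r0=2
T1.r0=2 T3.r0=0
T1.r0=2 T3.r0=1
T1.r0=2 T3.r0=2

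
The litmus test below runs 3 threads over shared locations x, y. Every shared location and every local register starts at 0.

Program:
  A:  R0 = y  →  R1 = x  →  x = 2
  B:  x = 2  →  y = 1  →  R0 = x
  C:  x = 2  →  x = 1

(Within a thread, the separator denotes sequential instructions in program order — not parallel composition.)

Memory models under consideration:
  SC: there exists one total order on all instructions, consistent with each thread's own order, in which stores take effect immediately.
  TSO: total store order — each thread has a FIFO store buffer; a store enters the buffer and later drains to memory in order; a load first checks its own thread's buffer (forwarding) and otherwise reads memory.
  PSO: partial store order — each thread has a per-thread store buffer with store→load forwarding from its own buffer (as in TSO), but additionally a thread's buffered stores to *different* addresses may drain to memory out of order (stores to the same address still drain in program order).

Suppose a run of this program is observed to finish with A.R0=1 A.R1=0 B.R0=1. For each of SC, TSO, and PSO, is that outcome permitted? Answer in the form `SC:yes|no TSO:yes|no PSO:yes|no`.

outcome vector order: (A.R0,A.R1,B.R0)
SC (10): 001; 002; 011; 012; 021; 022; 111; 112; 121; 122
TSO (10): 001; 002; 011; 012; 021; 022; 111; 112; 121; 122
PSO (12): 001; 002; 011; 012; 021; 022; 101; 102; 111; 112; 121; 122
target 101 ∈ {PSO}

SC:no TSO:no PSO:yes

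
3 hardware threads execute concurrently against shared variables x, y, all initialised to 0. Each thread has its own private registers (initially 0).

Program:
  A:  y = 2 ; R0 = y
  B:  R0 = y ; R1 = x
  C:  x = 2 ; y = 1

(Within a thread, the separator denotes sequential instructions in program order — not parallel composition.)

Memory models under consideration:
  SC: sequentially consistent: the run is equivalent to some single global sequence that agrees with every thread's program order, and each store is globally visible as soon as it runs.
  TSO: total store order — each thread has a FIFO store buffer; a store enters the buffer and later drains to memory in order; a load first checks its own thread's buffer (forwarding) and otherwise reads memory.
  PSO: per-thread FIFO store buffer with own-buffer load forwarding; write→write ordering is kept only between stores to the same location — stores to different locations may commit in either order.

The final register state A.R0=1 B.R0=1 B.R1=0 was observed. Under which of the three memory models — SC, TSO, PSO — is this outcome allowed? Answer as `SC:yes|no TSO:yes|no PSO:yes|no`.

SC:no TSO:no PSO:yes

outcome vector order: (A.R0,B.R0,B.R1)
SC: 10 outcomes — {100 102 112 120 122 200 202 212 220 222}
TSO: 10 outcomes — {100 102 112 120 122 200 202 212 220 222}
PSO: 12 outcomes — {100 102 110 112 120 122 200 202 210 212 220 222}
target 110 ∈ {PSO}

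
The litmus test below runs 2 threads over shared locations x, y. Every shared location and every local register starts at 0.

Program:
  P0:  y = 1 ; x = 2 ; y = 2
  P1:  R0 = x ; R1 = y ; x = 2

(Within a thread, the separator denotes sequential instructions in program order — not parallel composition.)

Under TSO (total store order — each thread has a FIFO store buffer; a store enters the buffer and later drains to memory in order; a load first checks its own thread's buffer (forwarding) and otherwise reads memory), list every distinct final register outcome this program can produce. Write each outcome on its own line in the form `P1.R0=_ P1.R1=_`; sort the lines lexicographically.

outcome vector order: (P1.R0,P1.R1)
|TSO outcomes| = 5

P1.R0=0 P1.R1=0
P1.R0=0 P1.R1=1
P1.R0=0 P1.R1=2
P1.R0=2 P1.R1=1
P1.R0=2 P1.R1=2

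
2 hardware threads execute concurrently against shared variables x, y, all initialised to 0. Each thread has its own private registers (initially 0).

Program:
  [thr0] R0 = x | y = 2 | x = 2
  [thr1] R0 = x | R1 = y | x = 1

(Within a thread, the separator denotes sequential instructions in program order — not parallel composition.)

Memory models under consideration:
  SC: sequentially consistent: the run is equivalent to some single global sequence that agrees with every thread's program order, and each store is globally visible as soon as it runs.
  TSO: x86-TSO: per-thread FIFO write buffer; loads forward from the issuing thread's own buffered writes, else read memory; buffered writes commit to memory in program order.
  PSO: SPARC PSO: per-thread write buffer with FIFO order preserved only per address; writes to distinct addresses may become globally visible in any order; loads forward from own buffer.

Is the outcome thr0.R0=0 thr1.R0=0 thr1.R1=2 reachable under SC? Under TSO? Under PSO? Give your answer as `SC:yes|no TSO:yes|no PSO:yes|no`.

outcome vector order: (thr0.R0,thr1.R0,thr1.R1)
under SC → (0,0,0) (0,0,2) (0,2,2) (1,0,0)
under TSO → (0,0,0) (0,0,2) (0,2,2) (1,0,0)
under PSO → (0,0,0) (0,0,2) (0,2,0) (0,2,2) (1,0,0)
target (0,0,2) ∈ {SC,TSO,PSO}

SC:yes TSO:yes PSO:yes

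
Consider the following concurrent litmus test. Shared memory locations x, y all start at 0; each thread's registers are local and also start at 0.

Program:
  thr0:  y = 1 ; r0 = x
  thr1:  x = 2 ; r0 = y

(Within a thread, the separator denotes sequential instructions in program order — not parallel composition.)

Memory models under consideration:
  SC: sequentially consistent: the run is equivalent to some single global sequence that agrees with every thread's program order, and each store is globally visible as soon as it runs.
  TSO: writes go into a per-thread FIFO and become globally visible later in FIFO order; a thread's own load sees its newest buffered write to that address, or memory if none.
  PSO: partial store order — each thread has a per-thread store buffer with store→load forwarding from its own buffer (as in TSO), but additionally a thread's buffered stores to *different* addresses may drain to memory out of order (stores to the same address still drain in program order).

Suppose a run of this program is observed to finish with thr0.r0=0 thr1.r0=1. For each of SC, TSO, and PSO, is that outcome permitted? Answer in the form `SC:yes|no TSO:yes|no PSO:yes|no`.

outcome vector order: (thr0.r0,thr1.r0)
under SC → (0,1); (2,0); (2,1)
under TSO → (0,0); (0,1); (2,0); (2,1)
under PSO → (0,0); (0,1); (2,0); (2,1)
target (0,1) ∈ {SC,TSO,PSO}

SC:yes TSO:yes PSO:yes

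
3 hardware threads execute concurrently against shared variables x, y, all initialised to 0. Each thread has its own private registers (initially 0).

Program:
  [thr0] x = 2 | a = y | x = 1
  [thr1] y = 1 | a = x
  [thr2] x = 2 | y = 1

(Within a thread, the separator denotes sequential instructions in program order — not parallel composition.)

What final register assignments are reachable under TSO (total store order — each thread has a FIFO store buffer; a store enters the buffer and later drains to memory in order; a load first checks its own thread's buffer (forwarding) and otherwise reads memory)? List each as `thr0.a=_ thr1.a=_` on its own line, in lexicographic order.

thr0.a=0 thr1.a=0
thr0.a=0 thr1.a=1
thr0.a=0 thr1.a=2
thr0.a=1 thr1.a=0
thr0.a=1 thr1.a=1
thr0.a=1 thr1.a=2

outcome vector order: (thr0.a,thr1.a)
|TSO outcomes| = 6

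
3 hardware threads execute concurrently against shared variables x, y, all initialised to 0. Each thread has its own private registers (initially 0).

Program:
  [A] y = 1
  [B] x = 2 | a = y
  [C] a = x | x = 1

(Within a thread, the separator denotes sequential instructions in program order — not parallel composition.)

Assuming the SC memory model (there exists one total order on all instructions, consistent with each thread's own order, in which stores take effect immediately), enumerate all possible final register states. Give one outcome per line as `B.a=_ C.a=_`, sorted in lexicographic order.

outcome vector order: (B.a,C.a)
|SC outcomes| = 4

B.a=0 C.a=0
B.a=0 C.a=2
B.a=1 C.a=0
B.a=1 C.a=2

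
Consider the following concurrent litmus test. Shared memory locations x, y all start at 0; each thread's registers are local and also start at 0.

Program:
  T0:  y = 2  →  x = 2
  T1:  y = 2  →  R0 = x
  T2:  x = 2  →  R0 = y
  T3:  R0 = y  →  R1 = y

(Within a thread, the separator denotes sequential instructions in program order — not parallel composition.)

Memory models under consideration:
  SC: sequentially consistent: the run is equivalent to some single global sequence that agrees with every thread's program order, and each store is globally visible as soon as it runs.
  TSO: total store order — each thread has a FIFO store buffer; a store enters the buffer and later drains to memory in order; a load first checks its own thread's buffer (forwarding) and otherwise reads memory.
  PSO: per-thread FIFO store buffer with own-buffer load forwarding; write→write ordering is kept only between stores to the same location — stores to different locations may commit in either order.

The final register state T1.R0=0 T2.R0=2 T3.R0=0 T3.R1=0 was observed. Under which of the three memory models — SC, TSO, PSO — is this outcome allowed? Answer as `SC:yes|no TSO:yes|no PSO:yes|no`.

SC:yes TSO:yes PSO:yes

outcome vector order: (T1.R0,T2.R0,T3.R0,T3.R1)
SC (9): 0/2/0/0; 0/2/0/2; 0/2/2/2; 2/0/0/0; 2/0/0/2; 2/0/2/2; 2/2/0/0; 2/2/0/2; 2/2/2/2
TSO (12): 0/0/0/0; 0/0/0/2; 0/0/2/2; 0/2/0/0; 0/2/0/2; 0/2/2/2; 2/0/0/0; 2/0/0/2; 2/0/2/2; 2/2/0/0; 2/2/0/2; 2/2/2/2
PSO (12): 0/0/0/0; 0/0/0/2; 0/0/2/2; 0/2/0/0; 0/2/0/2; 0/2/2/2; 2/0/0/0; 2/0/0/2; 2/0/2/2; 2/2/0/0; 2/2/0/2; 2/2/2/2
target 0/2/0/0 ∈ {SC,TSO,PSO}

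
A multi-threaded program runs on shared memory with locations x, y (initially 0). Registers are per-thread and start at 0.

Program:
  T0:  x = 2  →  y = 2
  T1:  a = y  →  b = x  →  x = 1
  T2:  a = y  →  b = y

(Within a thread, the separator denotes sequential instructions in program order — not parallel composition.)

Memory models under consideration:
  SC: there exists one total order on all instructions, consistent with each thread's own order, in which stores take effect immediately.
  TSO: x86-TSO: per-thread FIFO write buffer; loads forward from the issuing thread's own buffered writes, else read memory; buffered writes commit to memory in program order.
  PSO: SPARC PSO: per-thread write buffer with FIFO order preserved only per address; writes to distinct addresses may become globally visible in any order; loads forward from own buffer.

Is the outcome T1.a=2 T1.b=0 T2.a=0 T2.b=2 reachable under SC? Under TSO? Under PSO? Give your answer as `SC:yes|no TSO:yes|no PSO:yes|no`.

outcome vector order: (T1.a,T1.b,T2.a,T2.b)
[SC] allowed = {<0 0 0 0> <0 0 0 2> <0 0 2 2> <0 2 0 0> <0 2 0 2> <0 2 2 2> <2 2 0 0> <2 2 0 2> <2 2 2 2>}
[TSO] allowed = {<0 0 0 0> <0 0 0 2> <0 0 2 2> <0 2 0 0> <0 2 0 2> <0 2 2 2> <2 2 0 0> <2 2 0 2> <2 2 2 2>}
[PSO] allowed = {<0 0 0 0> <0 0 0 2> <0 0 2 2> <0 2 0 0> <0 2 0 2> <0 2 2 2> <2 0 0 0> <2 0 0 2> <2 0 2 2> <2 2 0 0> <2 2 0 2> <2 2 2 2>}
target <2 0 0 2> ∈ {PSO}

SC:no TSO:no PSO:yes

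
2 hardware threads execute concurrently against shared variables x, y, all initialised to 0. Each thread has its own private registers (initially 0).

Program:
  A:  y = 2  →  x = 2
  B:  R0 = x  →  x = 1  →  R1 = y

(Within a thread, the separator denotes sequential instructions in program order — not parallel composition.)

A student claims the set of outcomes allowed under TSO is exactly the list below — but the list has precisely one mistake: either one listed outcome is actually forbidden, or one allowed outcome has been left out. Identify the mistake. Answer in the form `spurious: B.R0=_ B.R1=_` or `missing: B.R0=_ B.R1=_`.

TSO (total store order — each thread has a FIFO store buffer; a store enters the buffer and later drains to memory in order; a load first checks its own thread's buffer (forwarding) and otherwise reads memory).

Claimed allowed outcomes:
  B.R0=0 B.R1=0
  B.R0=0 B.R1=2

outcome vector order: (B.R0,B.R1)
TSO (3): 0/0; 0/2; 2/2
TSO∖claimed = {2/2}

missing: B.R0=2 B.R1=2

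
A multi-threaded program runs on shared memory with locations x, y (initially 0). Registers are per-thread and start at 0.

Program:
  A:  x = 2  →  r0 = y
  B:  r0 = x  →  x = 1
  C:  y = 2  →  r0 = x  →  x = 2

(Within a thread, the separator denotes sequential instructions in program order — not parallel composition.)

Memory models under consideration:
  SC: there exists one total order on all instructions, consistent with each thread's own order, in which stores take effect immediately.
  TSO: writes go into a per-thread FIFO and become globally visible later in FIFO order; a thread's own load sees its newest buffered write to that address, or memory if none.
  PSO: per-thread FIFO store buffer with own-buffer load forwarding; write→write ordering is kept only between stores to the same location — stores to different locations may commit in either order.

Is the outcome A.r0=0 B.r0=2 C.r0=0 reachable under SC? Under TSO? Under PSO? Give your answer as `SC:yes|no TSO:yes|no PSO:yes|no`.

SC:no TSO:yes PSO:yes

outcome vector order: (A.r0,B.r0,C.r0)
SC (10): (0,0,1); (0,0,2); (0,2,1); (0,2,2); (2,0,0); (2,0,1); (2,0,2); (2,2,0); (2,2,1); (2,2,2)
TSO (12): (0,0,0); (0,0,1); (0,0,2); (0,2,0); (0,2,1); (0,2,2); (2,0,0); (2,0,1); (2,0,2); (2,2,0); (2,2,1); (2,2,2)
PSO (12): (0,0,0); (0,0,1); (0,0,2); (0,2,0); (0,2,1); (0,2,2); (2,0,0); (2,0,1); (2,0,2); (2,2,0); (2,2,1); (2,2,2)
target (0,2,0) ∈ {TSO,PSO}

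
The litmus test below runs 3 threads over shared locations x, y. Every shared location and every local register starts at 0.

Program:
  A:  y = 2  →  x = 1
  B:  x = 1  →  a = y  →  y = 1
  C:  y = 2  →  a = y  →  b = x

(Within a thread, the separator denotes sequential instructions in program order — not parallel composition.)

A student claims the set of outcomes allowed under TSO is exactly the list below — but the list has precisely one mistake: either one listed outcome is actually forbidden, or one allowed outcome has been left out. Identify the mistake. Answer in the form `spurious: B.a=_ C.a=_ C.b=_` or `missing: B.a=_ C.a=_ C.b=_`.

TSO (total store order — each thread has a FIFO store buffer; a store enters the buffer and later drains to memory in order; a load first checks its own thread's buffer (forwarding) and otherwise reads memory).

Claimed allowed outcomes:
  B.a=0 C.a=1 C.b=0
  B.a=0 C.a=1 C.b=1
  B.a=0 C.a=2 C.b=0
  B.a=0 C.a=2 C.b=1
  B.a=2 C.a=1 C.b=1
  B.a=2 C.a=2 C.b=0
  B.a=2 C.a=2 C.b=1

outcome vector order: (B.a,C.a,C.b)
under TSO → <0 1 1> <0 2 0> <0 2 1> <2 1 1> <2 2 0> <2 2 1>
claimed∖TSO = {<0 1 0>}

spurious: B.a=0 C.a=1 C.b=0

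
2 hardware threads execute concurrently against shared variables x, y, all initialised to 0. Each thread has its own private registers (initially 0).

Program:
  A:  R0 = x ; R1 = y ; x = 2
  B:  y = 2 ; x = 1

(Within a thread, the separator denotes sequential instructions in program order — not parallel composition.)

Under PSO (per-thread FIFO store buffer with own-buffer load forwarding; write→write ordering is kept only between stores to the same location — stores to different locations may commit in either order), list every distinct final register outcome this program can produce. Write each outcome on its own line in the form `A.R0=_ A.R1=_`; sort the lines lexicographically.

outcome vector order: (A.R0,A.R1)
|PSO outcomes| = 4

A.R0=0 A.R1=0
A.R0=0 A.R1=2
A.R0=1 A.R1=0
A.R0=1 A.R1=2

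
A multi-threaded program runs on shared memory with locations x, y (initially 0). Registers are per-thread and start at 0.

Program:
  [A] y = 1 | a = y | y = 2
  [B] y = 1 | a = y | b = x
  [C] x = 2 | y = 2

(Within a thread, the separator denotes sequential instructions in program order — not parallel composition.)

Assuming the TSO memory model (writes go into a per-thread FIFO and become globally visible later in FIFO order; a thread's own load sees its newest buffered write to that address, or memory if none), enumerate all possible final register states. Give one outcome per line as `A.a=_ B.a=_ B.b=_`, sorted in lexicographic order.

outcome vector order: (A.a,B.a,B.b)
|TSO outcomes| = 7

A.a=1 B.a=1 B.b=0
A.a=1 B.a=1 B.b=2
A.a=1 B.a=2 B.b=0
A.a=1 B.a=2 B.b=2
A.a=2 B.a=1 B.b=0
A.a=2 B.a=1 B.b=2
A.a=2 B.a=2 B.b=2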